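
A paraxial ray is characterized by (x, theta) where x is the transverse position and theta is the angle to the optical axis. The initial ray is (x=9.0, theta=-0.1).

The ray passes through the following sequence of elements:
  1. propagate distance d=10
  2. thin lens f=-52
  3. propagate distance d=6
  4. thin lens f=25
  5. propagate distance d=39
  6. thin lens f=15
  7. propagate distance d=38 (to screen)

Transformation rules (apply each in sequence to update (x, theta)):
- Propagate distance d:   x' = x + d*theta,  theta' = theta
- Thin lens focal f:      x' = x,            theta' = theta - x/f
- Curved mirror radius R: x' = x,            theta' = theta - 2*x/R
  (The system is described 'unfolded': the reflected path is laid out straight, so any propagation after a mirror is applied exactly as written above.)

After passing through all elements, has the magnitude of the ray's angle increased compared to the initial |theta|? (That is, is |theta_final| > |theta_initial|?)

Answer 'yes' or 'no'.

Initial: x=9.0000 theta=-0.1000
After 1 (propagate distance d=10): x=8.0000 theta=-0.1000
After 2 (thin lens f=-52): x=8.0000 theta=7/130 (≈0.0538)
After 3 (propagate distance d=6): x=541/65 (≈8.3231) theta=7/130 (≈0.0538)
After 4 (thin lens f=25): x=541/65 (≈8.3231) theta=-907/3250 (≈-0.2791)
After 5 (propagate distance d=39): x=-8323/3250 (≈-2.5609) theta=-907/3250 (≈-0.2791)
After 6 (thin lens f=15): x=-8323/3250 (≈-2.5609) theta=-2641/24375 (≈-0.1083)
After 7 (propagate distance d=38 (to screen)): x=-325561/48750 (≈-6.6782) theta=-2641/24375 (≈-0.1083)
|theta_initial|=0.1000 |theta_final|=2641/24375 (≈0.1083) -> increased

Answer: yes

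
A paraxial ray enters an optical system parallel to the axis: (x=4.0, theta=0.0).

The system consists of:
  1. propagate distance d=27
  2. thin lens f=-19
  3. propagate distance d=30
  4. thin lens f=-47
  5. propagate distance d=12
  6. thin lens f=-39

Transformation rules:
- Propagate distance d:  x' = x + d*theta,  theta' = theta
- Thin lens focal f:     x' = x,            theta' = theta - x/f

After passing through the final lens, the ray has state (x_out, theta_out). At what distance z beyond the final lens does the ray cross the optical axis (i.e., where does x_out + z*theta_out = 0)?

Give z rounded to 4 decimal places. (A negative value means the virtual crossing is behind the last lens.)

Initial: x=4.0000 theta=0.0000
After 1 (propagate distance d=27): x=4.0000 theta=0.0000
After 2 (thin lens f=-19): x=4.0000 theta=4/19 (≈0.2105)
After 3 (propagate distance d=30): x=196/19 (≈10.3158) theta=4/19 (≈0.2105)
After 4 (thin lens f=-47): x=196/19 (≈10.3158) theta=384/893 (≈0.4300)
After 5 (propagate distance d=12): x=13820/893 (≈15.4759) theta=384/893 (≈0.4300)
After 6 (thin lens f=-39): x=13820/893 (≈15.4759) theta=28796/34827 (≈0.8268)
z_focus = -x_out/theta_out = -(13820/893)/(28796/34827) = -134745/7199 ≈ -18.7172
Rounded to 4 decimal places: z = -18.7172

Answer: -18.7172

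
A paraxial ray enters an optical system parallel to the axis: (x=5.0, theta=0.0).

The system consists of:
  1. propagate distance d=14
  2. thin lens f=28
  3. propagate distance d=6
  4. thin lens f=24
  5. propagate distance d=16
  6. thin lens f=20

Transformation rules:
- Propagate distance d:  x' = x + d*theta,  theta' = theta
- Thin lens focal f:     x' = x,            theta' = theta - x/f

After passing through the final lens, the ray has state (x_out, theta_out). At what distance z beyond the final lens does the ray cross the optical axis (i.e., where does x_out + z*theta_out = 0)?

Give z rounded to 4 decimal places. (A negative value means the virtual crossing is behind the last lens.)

Initial: x=5.0000 theta=0.0000
After 1 (propagate distance d=14): x=5.0000 theta=0.0000
After 2 (thin lens f=28): x=5.0000 theta=-5/28 (≈-0.1786)
After 3 (propagate distance d=6): x=55/14 (≈3.9286) theta=-5/28 (≈-0.1786)
After 4 (thin lens f=24): x=55/14 (≈3.9286) theta=-115/336 (≈-0.3423)
After 5 (propagate distance d=16): x=-65/42 (≈-1.5476) theta=-115/336 (≈-0.3423)
After 6 (thin lens f=20): x=-65/42 (≈-1.5476) theta=-89/336 (≈-0.2649)
z_focus = -x_out/theta_out = -(-65/42)/(-89/336) = -520/89 ≈ -5.8427
Rounded to 4 decimal places: z = -5.8427

Answer: -5.8427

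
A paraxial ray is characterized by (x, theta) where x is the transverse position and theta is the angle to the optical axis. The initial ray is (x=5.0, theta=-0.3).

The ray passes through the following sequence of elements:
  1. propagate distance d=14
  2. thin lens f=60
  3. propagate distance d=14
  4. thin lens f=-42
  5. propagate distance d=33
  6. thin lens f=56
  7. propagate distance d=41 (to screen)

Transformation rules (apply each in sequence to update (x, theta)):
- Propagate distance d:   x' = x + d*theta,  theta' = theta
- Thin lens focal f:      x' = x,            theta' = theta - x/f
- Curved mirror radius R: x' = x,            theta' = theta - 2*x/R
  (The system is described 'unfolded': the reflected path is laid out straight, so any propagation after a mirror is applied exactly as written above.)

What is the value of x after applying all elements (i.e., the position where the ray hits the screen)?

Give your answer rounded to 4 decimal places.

Answer: -20.8331

Derivation:
Initial: x=5.0000 theta=-0.3000
After 1 (propagate distance d=14): x=0.8000 theta=-0.3000
After 2 (thin lens f=60): x=0.8000 theta=-47/150 (≈-0.3133)
After 3 (propagate distance d=14): x=-269/75 (≈-3.5867) theta=-47/150 (≈-0.3133)
After 4 (thin lens f=-42): x=-269/75 (≈-3.5867) theta=-628/1575 (≈-0.3987)
After 5 (propagate distance d=33): x=-8791/525 (≈-16.7448) theta=-628/1575 (≈-0.3987)
After 6 (thin lens f=56): x=-8791/525 (≈-16.7448) theta=-1759/17640 (≈-0.0997)
After 7 (propagate distance d=41 (to screen)): x=-1837483/88200 (≈-20.8331) theta=-1759/17640 (≈-0.0997)
Rounded to 4 decimal places: x = -20.8331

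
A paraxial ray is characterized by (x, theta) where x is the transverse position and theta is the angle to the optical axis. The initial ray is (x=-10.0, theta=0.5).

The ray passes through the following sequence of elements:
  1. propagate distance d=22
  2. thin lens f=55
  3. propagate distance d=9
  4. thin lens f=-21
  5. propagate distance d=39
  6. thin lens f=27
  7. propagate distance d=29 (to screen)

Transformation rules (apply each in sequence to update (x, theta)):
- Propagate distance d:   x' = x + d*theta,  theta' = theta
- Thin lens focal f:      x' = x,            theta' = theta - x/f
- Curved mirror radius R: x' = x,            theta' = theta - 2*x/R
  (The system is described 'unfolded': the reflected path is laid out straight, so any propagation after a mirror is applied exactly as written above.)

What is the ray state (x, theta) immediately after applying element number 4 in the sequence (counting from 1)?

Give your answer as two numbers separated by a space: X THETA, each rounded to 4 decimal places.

Initial: x=-10.0000 theta=0.5000
After 1 (propagate distance d=22): x=1.0000 theta=0.5000
After 2 (thin lens f=55): x=1.0000 theta=53/110 (≈0.4818)
After 3 (propagate distance d=9): x=587/110 (≈5.3364) theta=53/110 (≈0.4818)
After 4 (thin lens f=-21): x=587/110 (≈5.3364) theta=170/231 (≈0.7359)
Rounded to 4 decimal places: x = 5.3364, theta = 0.7359

Answer: 5.3364 0.7359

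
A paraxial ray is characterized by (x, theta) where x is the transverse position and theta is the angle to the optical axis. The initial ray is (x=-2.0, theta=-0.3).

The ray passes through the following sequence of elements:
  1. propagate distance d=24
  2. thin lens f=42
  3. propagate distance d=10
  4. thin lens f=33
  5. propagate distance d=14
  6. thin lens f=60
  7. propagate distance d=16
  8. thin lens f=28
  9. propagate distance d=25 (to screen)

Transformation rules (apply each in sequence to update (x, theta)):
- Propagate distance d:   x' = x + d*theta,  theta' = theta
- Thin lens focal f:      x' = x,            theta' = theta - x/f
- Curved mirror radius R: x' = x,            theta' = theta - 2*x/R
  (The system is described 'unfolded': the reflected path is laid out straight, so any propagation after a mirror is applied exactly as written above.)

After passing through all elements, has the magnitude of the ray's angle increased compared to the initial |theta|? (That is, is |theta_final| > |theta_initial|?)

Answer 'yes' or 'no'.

Answer: yes

Derivation:
Initial: x=-2.0000 theta=-0.3000
After 1 (propagate distance d=24): x=-9.2000 theta=-0.3000
After 2 (thin lens f=42): x=-9.2000 theta=-17/210 (≈-0.0810)
After 3 (propagate distance d=10): x=-1051/105 (≈-10.0095) theta=-17/210 (≈-0.0810)
After 4 (thin lens f=33): x=-1051/105 (≈-10.0095) theta=1541/6930 (≈0.2224)
After 5 (propagate distance d=14): x=-23896/3465 (≈-6.8964) theta=1541/6930 (≈0.2224)
After 6 (thin lens f=60): x=-23896/3465 (≈-6.8964) theta=5009/14850 (≈0.3373)
After 7 (propagate distance d=16): x=-77936/51975 (≈-1.4995) theta=5009/14850 (≈0.3373)
After 8 (thin lens f=28): x=-77936/51975 (≈-1.4995) theta=31601/80850 (≈0.3909)
After 9 (propagate distance d=25 (to screen)): x=6019121/727650 (≈8.2720) theta=31601/80850 (≈0.3909)
|theta_initial|=0.3000 |theta_final|=31601/80850 (≈0.3909) -> increased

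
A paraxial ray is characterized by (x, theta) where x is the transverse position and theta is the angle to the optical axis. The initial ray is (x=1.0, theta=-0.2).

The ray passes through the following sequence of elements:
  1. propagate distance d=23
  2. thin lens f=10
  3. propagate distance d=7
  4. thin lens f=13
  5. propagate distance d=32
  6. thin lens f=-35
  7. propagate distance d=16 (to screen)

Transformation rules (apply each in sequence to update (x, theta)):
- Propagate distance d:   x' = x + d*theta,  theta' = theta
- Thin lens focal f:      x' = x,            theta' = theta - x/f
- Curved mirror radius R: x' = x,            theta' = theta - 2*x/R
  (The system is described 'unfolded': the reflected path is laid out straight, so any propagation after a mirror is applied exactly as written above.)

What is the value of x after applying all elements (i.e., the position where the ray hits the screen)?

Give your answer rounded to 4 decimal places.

Answer: 18.3545

Derivation:
Initial: x=1.0000 theta=-0.2000
After 1 (propagate distance d=23): x=-3.6000 theta=-0.2000
After 2 (thin lens f=10): x=-3.6000 theta=0.1600
After 3 (propagate distance d=7): x=-2.4800 theta=0.1600
After 4 (thin lens f=13): x=-2.4800 theta=114/325 (≈0.3508)
After 5 (propagate distance d=32): x=2842/325 (≈8.7446) theta=114/325 (≈0.3508)
After 6 (thin lens f=-35): x=2842/325 (≈8.7446) theta=976/1625 (≈0.6006)
After 7 (propagate distance d=16 (to screen)): x=29826/1625 (≈18.3545) theta=976/1625 (≈0.6006)
Rounded to 4 decimal places: x = 18.3545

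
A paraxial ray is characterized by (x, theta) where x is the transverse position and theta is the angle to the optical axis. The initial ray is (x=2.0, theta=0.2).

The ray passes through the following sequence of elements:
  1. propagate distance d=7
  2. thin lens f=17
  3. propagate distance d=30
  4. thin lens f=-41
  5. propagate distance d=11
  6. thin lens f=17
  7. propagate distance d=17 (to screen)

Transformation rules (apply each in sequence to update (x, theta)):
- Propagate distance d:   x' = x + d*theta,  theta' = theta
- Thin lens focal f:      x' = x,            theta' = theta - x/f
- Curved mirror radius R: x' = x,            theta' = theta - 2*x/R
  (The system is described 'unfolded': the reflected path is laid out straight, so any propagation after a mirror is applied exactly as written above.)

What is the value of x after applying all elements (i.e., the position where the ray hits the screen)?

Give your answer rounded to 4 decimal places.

Initial: x=2.0000 theta=0.2000
After 1 (propagate distance d=7): x=3.4000 theta=0.2000
After 2 (thin lens f=17): x=3.4000 theta=0.0000
After 3 (propagate distance d=30): x=3.4000 theta=0.0000
After 4 (thin lens f=-41): x=3.4000 theta=17/205 (≈0.0829)
After 5 (propagate distance d=11): x=884/205 (≈4.3122) theta=17/205 (≈0.0829)
After 6 (thin lens f=17): x=884/205 (≈4.3122) theta=-7/41 (≈-0.1707)
After 7 (propagate distance d=17 (to screen)): x=289/205 (≈1.4098) theta=-7/41 (≈-0.1707)
Rounded to 4 decimal places: x = 1.4098

Answer: 1.4098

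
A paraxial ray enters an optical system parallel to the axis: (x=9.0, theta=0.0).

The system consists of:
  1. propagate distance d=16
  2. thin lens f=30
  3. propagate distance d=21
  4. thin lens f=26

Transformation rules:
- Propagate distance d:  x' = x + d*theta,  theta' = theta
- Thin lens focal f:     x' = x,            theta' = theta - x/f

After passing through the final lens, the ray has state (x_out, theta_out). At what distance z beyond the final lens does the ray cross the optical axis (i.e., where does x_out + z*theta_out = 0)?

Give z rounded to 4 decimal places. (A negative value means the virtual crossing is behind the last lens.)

Answer: 6.6857

Derivation:
Initial: x=9.0000 theta=0.0000
After 1 (propagate distance d=16): x=9.0000 theta=0.0000
After 2 (thin lens f=30): x=9.0000 theta=-0.3000
After 3 (propagate distance d=21): x=2.7000 theta=-0.3000
After 4 (thin lens f=26): x=2.7000 theta=-21/52 (≈-0.4038)
z_focus = -x_out/theta_out = -(2.7000)/(-21/52) = 234/35 ≈ 6.6857
Rounded to 4 decimal places: z = 6.6857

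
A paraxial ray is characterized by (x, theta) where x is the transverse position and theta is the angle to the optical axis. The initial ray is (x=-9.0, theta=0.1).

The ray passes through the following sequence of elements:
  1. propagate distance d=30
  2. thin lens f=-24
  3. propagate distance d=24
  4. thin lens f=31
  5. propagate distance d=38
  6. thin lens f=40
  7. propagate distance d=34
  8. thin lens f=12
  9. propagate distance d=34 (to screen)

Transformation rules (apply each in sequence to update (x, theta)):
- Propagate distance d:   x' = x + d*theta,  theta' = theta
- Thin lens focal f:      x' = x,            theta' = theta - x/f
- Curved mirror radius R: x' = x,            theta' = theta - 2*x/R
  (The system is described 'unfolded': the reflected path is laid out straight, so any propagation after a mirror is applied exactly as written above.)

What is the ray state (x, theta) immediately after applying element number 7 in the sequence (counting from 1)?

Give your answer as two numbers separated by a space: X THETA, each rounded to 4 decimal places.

Initial: x=-9.0000 theta=0.1000
After 1 (propagate distance d=30): x=-6.0000 theta=0.1000
After 2 (thin lens f=-24): x=-6.0000 theta=-0.1500
After 3 (propagate distance d=24): x=-9.6000 theta=-0.1500
After 4 (thin lens f=31): x=-9.6000 theta=99/620 (≈0.1597)
After 5 (propagate distance d=38): x=-219/62 (≈-3.5323) theta=99/620 (≈0.1597)
After 6 (thin lens f=40): x=-219/62 (≈-3.5323) theta=123/496 (≈0.2480)
After 7 (propagate distance d=34): x=1215/248 (≈4.8992) theta=123/496 (≈0.2480)
Rounded to 4 decimal places: x = 4.8992, theta = 0.2480

Answer: 4.8992 0.2480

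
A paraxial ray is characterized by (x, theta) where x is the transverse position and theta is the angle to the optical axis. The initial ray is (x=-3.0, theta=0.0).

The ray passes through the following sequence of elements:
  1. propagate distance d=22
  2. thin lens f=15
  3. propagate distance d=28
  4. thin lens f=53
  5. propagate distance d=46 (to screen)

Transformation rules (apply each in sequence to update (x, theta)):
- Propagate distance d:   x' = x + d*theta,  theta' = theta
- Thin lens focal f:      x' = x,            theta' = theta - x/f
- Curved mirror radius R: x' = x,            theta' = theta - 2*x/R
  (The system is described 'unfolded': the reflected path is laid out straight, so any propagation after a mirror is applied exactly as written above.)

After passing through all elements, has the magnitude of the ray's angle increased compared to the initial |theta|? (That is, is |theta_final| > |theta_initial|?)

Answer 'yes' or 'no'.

Answer: yes

Derivation:
Initial: x=-3.0000 theta=0.0000
After 1 (propagate distance d=22): x=-3.0000 theta=0.0000
After 2 (thin lens f=15): x=-3.0000 theta=0.2000
After 3 (propagate distance d=28): x=2.6000 theta=0.2000
After 4 (thin lens f=53): x=2.6000 theta=8/53 (≈0.1509)
After 5 (propagate distance d=46 (to screen)): x=2529/265 (≈9.5434) theta=8/53 (≈0.1509)
|theta_initial|=0.0000 |theta_final|=8/53 (≈0.1509) -> increased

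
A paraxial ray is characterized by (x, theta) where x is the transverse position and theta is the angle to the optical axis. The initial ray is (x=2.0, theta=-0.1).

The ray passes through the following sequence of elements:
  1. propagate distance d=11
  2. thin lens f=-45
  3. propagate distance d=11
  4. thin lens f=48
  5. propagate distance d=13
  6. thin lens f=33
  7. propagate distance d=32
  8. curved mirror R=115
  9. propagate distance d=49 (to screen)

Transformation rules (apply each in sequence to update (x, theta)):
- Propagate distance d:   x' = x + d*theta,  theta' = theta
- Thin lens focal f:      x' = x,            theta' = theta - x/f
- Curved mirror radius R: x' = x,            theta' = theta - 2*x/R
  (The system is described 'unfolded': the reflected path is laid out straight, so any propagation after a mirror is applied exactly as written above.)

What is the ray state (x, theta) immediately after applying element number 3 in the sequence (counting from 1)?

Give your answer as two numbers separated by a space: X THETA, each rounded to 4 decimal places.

Initial: x=2.0000 theta=-0.1000
After 1 (propagate distance d=11): x=0.9000 theta=-0.1000
After 2 (thin lens f=-45): x=0.9000 theta=-0.0800
After 3 (propagate distance d=11): x=0.0200 theta=-0.0800
Rounded to 4 decimal places: x = 0.0200, theta = -0.0800

Answer: 0.0200 -0.0800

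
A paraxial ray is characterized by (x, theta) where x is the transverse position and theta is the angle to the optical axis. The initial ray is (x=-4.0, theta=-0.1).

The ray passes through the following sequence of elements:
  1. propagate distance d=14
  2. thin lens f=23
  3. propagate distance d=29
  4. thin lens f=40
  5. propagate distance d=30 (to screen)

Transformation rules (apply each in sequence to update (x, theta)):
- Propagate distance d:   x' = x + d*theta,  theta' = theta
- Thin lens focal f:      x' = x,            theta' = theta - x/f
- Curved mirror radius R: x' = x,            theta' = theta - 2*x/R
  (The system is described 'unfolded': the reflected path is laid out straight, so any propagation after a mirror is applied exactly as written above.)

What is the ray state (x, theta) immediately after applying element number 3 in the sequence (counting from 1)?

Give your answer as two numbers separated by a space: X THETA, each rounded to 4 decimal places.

Initial: x=-4.0000 theta=-0.1000
After 1 (propagate distance d=14): x=-5.4000 theta=-0.1000
After 2 (thin lens f=23): x=-5.4000 theta=31/230 (≈0.1348)
After 3 (propagate distance d=29): x=-343/230 (≈-1.4913) theta=31/230 (≈0.1348)
Rounded to 4 decimal places: x = -1.4913, theta = 0.1348

Answer: -1.4913 0.1348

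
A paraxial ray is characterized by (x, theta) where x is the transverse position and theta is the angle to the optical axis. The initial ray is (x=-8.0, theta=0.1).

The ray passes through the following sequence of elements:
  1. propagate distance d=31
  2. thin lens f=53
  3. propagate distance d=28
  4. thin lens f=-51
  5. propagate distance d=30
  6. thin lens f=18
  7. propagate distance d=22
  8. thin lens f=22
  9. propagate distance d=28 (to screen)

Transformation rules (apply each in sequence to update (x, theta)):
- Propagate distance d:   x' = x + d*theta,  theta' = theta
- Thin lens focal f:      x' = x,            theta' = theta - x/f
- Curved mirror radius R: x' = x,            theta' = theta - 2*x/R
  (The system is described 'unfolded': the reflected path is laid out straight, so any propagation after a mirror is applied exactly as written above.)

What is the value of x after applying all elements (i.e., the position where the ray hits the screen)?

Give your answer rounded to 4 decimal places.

Answer: -5.3467

Derivation:
Initial: x=-8.0000 theta=0.1000
After 1 (propagate distance d=31): x=-4.9000 theta=0.1000
After 2 (thin lens f=53): x=-4.9000 theta=51/265 (≈0.1925)
After 3 (propagate distance d=28): x=259/530 (≈0.4887) theta=51/265 (≈0.1925)
After 4 (thin lens f=-51): x=259/530 (≈0.4887) theta=5461/27030 (≈0.2020)
After 5 (propagate distance d=30): x=59013/9010 (≈6.5497) theta=5461/27030 (≈0.2020)
After 6 (thin lens f=18): x=59013/9010 (≈6.5497) theta=-8749/54060 (≈-0.1618)
After 7 (propagate distance d=22): x=8080/2703 (≈2.9893) theta=-8749/54060 (≈-0.1618)
After 8 (thin lens f=22): x=8080/2703 (≈2.9893) theta=-59013/198220 (≈-0.2977)
After 9 (propagate distance d=28 (to screen)): x=-794873/148665 (≈-5.3467) theta=-59013/198220 (≈-0.2977)
Rounded to 4 decimal places: x = -5.3467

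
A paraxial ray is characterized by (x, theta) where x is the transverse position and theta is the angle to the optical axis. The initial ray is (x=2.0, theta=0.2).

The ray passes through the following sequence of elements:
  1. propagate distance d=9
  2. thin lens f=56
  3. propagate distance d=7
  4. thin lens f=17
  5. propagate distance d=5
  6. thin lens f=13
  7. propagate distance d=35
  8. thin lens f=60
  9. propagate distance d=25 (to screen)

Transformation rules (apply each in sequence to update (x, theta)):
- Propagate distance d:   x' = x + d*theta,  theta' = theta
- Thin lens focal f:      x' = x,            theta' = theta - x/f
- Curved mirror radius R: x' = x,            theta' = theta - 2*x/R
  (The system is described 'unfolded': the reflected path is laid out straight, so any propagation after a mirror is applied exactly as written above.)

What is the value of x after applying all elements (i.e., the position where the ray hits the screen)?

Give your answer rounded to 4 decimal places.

Initial: x=2.0000 theta=0.2000
After 1 (propagate distance d=9): x=3.8000 theta=0.2000
After 2 (thin lens f=56): x=3.8000 theta=37/280 (≈0.1321)
After 3 (propagate distance d=7): x=4.7250 theta=37/280 (≈0.1321)
After 4 (thin lens f=17): x=4.7250 theta=-347/2380 (≈-0.1458)
After 5 (propagate distance d=5): x=19021/4760 (≈3.9960) theta=-347/2380 (≈-0.1458)
After 6 (thin lens f=13): x=19021/4760 (≈3.9960) theta=-28043/61880 (≈-0.4532)
After 7 (propagate distance d=35): x=-91779/7735 (≈-11.8654) theta=-28043/61880 (≈-0.4532)
After 8 (thin lens f=60): x=-91779/7735 (≈-11.8654) theta=-79029/309400 (≈-0.2554)
After 9 (propagate distance d=25 (to screen)): x=-1129377/61880 (≈-18.2511) theta=-79029/309400 (≈-0.2554)
Rounded to 4 decimal places: x = -18.2511

Answer: -18.2511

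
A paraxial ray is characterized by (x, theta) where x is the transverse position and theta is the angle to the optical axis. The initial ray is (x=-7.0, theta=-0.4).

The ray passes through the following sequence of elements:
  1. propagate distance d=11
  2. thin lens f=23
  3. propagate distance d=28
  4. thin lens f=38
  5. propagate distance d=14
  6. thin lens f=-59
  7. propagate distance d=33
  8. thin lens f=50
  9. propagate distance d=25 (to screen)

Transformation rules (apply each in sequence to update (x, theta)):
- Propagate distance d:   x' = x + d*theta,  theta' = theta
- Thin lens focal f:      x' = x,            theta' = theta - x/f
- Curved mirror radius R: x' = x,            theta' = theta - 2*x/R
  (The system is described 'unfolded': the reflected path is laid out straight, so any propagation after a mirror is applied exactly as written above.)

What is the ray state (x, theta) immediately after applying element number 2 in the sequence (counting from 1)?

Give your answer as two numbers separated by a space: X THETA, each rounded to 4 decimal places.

Answer: -11.4000 0.0957

Derivation:
Initial: x=-7.0000 theta=-0.4000
After 1 (propagate distance d=11): x=-11.4000 theta=-0.4000
After 2 (thin lens f=23): x=-11.4000 theta=11/115 (≈0.0957)
Rounded to 4 decimal places: x = -11.4000, theta = 0.0957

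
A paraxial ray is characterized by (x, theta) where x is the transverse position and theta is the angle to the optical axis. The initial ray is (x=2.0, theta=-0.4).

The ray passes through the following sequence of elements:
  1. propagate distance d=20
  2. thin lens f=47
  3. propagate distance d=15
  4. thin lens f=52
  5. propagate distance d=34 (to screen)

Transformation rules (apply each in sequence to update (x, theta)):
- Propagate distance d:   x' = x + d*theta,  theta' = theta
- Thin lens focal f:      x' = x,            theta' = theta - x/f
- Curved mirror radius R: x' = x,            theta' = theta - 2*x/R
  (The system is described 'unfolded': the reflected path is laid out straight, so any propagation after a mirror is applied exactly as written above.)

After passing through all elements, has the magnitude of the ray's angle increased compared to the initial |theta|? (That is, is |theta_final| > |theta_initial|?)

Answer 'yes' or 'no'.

Answer: no

Derivation:
Initial: x=2.0000 theta=-0.4000
After 1 (propagate distance d=20): x=-6.0000 theta=-0.4000
After 2 (thin lens f=47): x=-6.0000 theta=-64/235 (≈-0.2723)
After 3 (propagate distance d=15): x=-474/47 (≈-10.0851) theta=-64/235 (≈-0.2723)
After 4 (thin lens f=52): x=-474/47 (≈-10.0851) theta=-479/6110 (≈-0.0784)
After 5 (propagate distance d=34 (to screen)): x=-38953/3055 (≈-12.7506) theta=-479/6110 (≈-0.0784)
|theta_initial|=0.4000 |theta_final|=479/6110 (≈0.0784) -> not increased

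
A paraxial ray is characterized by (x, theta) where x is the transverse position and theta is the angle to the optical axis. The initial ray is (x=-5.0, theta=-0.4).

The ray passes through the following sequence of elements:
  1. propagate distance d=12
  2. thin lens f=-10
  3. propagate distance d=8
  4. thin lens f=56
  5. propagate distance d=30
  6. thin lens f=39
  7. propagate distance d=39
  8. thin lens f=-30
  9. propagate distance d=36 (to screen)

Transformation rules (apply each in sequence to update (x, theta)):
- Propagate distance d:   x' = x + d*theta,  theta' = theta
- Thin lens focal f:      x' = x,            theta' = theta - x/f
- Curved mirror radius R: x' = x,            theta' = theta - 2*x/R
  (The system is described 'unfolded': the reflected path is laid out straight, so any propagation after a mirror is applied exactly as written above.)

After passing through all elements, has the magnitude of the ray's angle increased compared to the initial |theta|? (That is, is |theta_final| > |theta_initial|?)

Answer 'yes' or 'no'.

Answer: yes

Derivation:
Initial: x=-5.0000 theta=-0.4000
After 1 (propagate distance d=12): x=-9.8000 theta=-0.4000
After 2 (thin lens f=-10): x=-9.8000 theta=-1.3800
After 3 (propagate distance d=8): x=-20.8400 theta=-1.3800
After 4 (thin lens f=56): x=-20.8400 theta=-1411/1400 (≈-1.0079)
After 5 (propagate distance d=30): x=-35753/700 (≈-51.0757) theta=-1411/1400 (≈-1.0079)
After 6 (thin lens f=39): x=-35753/700 (≈-51.0757) theta=16477/54600 (≈0.3018)
After 7 (propagate distance d=39): x=-55029/1400 (≈-39.3064) theta=16477/54600 (≈0.3018)
After 8 (thin lens f=-30): x=-55029/1400 (≈-39.3064) theta=-550607/546000 (≈-1.0084)
After 9 (propagate distance d=36 (to screen)): x=-6880527/91000 (≈-75.6102) theta=-550607/546000 (≈-1.0084)
|theta_initial|=0.4000 |theta_final|=550607/546000 (≈1.0084) -> increased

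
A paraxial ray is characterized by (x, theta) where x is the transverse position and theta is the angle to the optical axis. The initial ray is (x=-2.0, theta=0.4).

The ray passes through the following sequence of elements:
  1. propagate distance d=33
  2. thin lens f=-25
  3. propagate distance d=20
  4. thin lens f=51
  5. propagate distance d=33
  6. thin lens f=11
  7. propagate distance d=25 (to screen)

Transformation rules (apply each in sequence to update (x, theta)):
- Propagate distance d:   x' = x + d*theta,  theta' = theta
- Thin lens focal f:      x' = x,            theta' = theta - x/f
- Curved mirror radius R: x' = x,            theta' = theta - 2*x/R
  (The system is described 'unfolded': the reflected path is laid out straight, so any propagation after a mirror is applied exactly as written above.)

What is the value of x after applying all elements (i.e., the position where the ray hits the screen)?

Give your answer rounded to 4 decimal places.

Initial: x=-2.0000 theta=0.4000
After 1 (propagate distance d=33): x=11.2000 theta=0.4000
After 2 (thin lens f=-25): x=11.2000 theta=0.8480
After 3 (propagate distance d=20): x=28.1600 theta=0.8480
After 4 (thin lens f=51): x=28.1600 theta=1886/6375 (≈0.2958)
After 5 (propagate distance d=33): x=80586/2125 (≈37.9228) theta=1886/6375 (≈0.2958)
After 6 (thin lens f=11): x=80586/2125 (≈37.9228) theta=-20092/6375 (≈-3.1517)
After 7 (propagate distance d=25 (to screen)): x=-15326/375 (≈-40.8693) theta=-20092/6375 (≈-3.1517)
Rounded to 4 decimal places: x = -40.8693

Answer: -40.8693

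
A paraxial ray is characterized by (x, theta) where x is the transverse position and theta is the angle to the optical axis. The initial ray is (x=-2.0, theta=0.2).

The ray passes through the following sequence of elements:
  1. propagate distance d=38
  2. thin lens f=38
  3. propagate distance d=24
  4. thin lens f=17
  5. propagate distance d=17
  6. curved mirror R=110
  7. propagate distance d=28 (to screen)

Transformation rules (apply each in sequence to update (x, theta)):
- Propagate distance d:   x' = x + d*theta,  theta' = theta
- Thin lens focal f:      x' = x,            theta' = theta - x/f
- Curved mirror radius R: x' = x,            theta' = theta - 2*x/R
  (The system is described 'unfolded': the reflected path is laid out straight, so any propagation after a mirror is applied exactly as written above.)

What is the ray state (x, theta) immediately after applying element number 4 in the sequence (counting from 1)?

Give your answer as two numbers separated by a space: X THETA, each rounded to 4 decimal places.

Initial: x=-2.0000 theta=0.2000
After 1 (propagate distance d=38): x=5.6000 theta=0.2000
After 2 (thin lens f=38): x=5.6000 theta=1/19 (≈0.0526)
After 3 (propagate distance d=24): x=652/95 (≈6.8632) theta=1/19 (≈0.0526)
After 4 (thin lens f=17): x=652/95 (≈6.8632) theta=-567/1615 (≈-0.3511)
Rounded to 4 decimal places: x = 6.8632, theta = -0.3511

Answer: 6.8632 -0.3511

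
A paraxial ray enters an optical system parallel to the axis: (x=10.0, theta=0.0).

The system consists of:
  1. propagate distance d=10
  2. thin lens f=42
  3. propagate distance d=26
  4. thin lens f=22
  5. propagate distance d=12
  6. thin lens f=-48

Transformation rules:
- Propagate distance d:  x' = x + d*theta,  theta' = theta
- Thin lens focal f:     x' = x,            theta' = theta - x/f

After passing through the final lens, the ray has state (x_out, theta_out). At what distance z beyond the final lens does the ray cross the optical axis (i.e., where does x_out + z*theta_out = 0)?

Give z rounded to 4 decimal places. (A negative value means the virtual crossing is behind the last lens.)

Answer: -2.5892

Derivation:
Initial: x=10.0000 theta=0.0000
After 1 (propagate distance d=10): x=10.0000 theta=0.0000
After 2 (thin lens f=42): x=10.0000 theta=-5/21 (≈-0.2381)
After 3 (propagate distance d=26): x=80/21 (≈3.8095) theta=-5/21 (≈-0.2381)
After 4 (thin lens f=22): x=80/21 (≈3.8095) theta=-95/231 (≈-0.4113)
After 5 (propagate distance d=12): x=-260/231 (≈-1.1255) theta=-95/231 (≈-0.4113)
After 6 (thin lens f=-48): x=-260/231 (≈-1.1255) theta=-1205/2772 (≈-0.4347)
z_focus = -x_out/theta_out = -(-260/231)/(-1205/2772) = -624/241 ≈ -2.5892
Rounded to 4 decimal places: z = -2.5892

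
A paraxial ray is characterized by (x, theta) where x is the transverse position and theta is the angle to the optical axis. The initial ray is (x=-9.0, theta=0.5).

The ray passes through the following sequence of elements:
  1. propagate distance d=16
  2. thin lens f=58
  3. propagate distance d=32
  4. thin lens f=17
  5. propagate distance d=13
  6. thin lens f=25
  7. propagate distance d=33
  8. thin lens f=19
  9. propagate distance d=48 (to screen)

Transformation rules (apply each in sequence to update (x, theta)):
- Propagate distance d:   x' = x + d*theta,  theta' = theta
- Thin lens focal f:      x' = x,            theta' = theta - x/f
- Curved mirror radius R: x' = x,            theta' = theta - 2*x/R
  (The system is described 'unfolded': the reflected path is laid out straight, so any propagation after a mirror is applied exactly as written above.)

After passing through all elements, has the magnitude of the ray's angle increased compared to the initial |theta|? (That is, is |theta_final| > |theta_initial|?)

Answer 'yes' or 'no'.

Initial: x=-9.0000 theta=0.5000
After 1 (propagate distance d=16): x=-1.0000 theta=0.5000
After 2 (thin lens f=58): x=-1.0000 theta=15/29 (≈0.5172)
After 3 (propagate distance d=32): x=451/29 (≈15.5517) theta=15/29 (≈0.5172)
After 4 (thin lens f=17): x=451/29 (≈15.5517) theta=-196/493 (≈-0.3976)
After 5 (propagate distance d=13): x=5119/493 (≈10.3834) theta=-196/493 (≈-0.3976)
After 6 (thin lens f=25): x=5119/493 (≈10.3834) theta=-10019/12325 (≈-0.8129)
After 7 (propagate distance d=33): x=-6988/425 (≈-16.4424) theta=-10019/12325 (≈-0.8129)
After 8 (thin lens f=19): x=-6988/425 (≈-16.4424) theta=723/13775 (≈0.0525)
After 9 (propagate distance d=48 (to screen)): x=-652084/46835 (≈-13.9230) theta=723/13775 (≈0.0525)
|theta_initial|=0.5000 |theta_final|=723/13775 (≈0.0525) -> not increased

Answer: no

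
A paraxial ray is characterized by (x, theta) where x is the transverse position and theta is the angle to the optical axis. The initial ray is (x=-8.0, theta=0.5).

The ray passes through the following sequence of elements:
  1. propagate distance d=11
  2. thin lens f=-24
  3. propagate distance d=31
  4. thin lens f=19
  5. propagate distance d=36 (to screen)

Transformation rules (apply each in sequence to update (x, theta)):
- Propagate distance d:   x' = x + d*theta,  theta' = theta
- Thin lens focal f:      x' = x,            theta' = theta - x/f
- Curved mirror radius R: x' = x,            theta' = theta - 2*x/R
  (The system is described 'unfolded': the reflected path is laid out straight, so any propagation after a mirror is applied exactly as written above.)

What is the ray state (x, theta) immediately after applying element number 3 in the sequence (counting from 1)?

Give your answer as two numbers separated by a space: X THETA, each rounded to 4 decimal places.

Answer: 9.7708 0.3958

Derivation:
Initial: x=-8.0000 theta=0.5000
After 1 (propagate distance d=11): x=-2.5000 theta=0.5000
After 2 (thin lens f=-24): x=-2.5000 theta=19/48 (≈0.3958)
After 3 (propagate distance d=31): x=469/48 (≈9.7708) theta=19/48 (≈0.3958)
Rounded to 4 decimal places: x = 9.7708, theta = 0.3958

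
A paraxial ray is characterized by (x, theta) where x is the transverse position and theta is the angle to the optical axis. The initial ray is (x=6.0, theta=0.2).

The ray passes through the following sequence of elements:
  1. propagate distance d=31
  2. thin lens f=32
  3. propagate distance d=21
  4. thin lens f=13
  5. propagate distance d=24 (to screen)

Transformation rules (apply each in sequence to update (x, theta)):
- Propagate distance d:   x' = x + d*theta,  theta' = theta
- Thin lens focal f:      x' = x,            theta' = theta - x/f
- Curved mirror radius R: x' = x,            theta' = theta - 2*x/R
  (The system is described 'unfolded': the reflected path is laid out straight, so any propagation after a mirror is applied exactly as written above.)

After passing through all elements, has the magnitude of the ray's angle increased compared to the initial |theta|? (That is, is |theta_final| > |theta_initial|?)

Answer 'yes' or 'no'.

Initial: x=6.0000 theta=0.2000
After 1 (propagate distance d=31): x=12.2000 theta=0.2000
After 2 (thin lens f=32): x=12.2000 theta=-29/160 (≈-0.1813)
After 3 (propagate distance d=21): x=1343/160 (≈8.3938) theta=-29/160 (≈-0.1813)
After 4 (thin lens f=13): x=1343/160 (≈8.3938) theta=-43/52 (≈-0.8269)
After 5 (propagate distance d=24 (to screen)): x=-23821/2080 (≈-11.4524) theta=-43/52 (≈-0.8269)
|theta_initial|=0.2000 |theta_final|=43/52 (≈0.8269) -> increased

Answer: yes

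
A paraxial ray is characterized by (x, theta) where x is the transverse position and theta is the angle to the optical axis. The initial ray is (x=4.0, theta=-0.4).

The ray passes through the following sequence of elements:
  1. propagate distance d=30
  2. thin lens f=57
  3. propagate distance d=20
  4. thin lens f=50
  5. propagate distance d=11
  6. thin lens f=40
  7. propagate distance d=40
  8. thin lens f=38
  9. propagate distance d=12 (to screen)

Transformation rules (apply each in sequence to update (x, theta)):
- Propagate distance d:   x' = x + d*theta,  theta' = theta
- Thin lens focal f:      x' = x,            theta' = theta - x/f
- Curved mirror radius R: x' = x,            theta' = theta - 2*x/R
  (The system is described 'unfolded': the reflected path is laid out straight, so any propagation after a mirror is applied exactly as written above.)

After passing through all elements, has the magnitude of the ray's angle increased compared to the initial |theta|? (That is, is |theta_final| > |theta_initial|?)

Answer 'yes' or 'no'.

Answer: no

Derivation:
Initial: x=4.0000 theta=-0.4000
After 1 (propagate distance d=30): x=-8.0000 theta=-0.4000
After 2 (thin lens f=57): x=-8.0000 theta=-74/285 (≈-0.2596)
After 3 (propagate distance d=20): x=-752/57 (≈-13.1930) theta=-74/285 (≈-0.2596)
After 4 (thin lens f=50): x=-752/57 (≈-13.1930) theta=2/475 (≈0.0042)
After 5 (propagate distance d=11): x=-986/75 (≈-13.1467) theta=2/475 (≈0.0042)
After 6 (thin lens f=40): x=-986/75 (≈-13.1467) theta=9487/28500 (≈0.3329)
After 7 (propagate distance d=40): x=16/95 (≈0.1684) theta=9487/28500 (≈0.3329)
After 8 (thin lens f=38): x=16/95 (≈0.1684) theta=177853/541500 (≈0.3284)
After 9 (propagate distance d=12 (to screen)): x=185453/45125 (≈4.1098) theta=177853/541500 (≈0.3284)
|theta_initial|=0.4000 |theta_final|=177853/541500 (≈0.3284) -> not increased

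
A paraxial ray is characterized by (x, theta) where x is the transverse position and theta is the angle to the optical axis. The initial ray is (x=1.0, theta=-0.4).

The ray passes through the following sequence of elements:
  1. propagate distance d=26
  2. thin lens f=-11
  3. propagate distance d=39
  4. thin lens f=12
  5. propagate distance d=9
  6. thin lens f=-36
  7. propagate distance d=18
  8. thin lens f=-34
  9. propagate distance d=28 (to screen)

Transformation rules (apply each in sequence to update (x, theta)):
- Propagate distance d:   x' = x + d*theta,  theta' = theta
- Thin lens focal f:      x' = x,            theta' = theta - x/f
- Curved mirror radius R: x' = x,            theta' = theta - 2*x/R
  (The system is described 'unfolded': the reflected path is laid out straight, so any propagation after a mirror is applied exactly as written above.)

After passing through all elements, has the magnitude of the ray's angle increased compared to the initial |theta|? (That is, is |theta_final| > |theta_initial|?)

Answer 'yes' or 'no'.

Initial: x=1.0000 theta=-0.4000
After 1 (propagate distance d=26): x=-9.4000 theta=-0.4000
After 2 (thin lens f=-11): x=-9.4000 theta=-69/55 (≈-1.2545)
After 3 (propagate distance d=39): x=-3208/55 (≈-58.3273) theta=-69/55 (≈-1.2545)
After 4 (thin lens f=12): x=-3208/55 (≈-58.3273) theta=119/33 (≈3.6061)
After 5 (propagate distance d=9): x=-1423/55 (≈-25.8727) theta=119/33 (≈3.6061)
After 6 (thin lens f=-36): x=-1423/55 (≈-25.8727) theta=5717/1980 (≈2.8874)
After 7 (propagate distance d=18): x=26.1000 theta=5717/1980 (≈2.8874)
After 8 (thin lens f=-34): x=26.1000 theta=30757/8415 (≈3.6550)
After 9 (propagate distance d=28 (to screen)): x=432331/3366 (≈128.4406) theta=30757/8415 (≈3.6550)
|theta_initial|=0.4000 |theta_final|=30757/8415 (≈3.6550) -> increased

Answer: yes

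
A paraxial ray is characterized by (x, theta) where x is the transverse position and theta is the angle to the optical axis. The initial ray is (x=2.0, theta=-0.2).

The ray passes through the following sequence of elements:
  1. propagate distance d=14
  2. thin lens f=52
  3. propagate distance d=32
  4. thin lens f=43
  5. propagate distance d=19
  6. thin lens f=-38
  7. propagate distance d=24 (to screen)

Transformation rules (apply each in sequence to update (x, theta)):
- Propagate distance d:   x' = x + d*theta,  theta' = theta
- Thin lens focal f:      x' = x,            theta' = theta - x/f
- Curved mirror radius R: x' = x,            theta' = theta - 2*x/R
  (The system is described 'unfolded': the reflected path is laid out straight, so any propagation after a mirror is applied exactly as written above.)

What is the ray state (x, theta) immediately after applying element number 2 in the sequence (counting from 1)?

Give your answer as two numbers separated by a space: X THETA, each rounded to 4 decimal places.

Answer: -0.8000 -0.1846

Derivation:
Initial: x=2.0000 theta=-0.2000
After 1 (propagate distance d=14): x=-0.8000 theta=-0.2000
After 2 (thin lens f=52): x=-0.8000 theta=-12/65 (≈-0.1846)
Rounded to 4 decimal places: x = -0.8000, theta = -0.1846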